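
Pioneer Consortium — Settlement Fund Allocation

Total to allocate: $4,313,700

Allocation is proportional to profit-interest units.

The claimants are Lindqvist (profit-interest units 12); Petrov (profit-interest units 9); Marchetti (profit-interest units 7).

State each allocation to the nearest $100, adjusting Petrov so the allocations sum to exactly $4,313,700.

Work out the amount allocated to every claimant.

Profit-interest units total: 28.
Proportional shares: Lindqvist 12/28 × $4,313,700 = 1,848,728.57; Petrov 9/28 × $4,313,700 = 1,386,546.43; Marchetti 7/28 × $4,313,700 = 1,078,425.00.
At nearest $100: Lindqvist $1,848,700; Petrov $1,386,500; Marchetti $1,078,400. Sum = $4,313,600.
Difference $4,313,700 − $4,313,600 = +$100 applied to Petrov: Petrov becomes $1,386,600.

Lindqvist: $1,848,700; Petrov: $1,386,600; Marchetti: $1,078,400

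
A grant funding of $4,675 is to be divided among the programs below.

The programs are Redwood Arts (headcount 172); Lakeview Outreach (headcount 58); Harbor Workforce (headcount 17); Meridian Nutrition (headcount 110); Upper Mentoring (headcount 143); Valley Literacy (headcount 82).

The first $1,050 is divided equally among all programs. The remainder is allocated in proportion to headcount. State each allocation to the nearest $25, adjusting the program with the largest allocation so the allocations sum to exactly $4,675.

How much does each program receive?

$1,050 shared equally gives $175 per program.
Remainder $3,625 by headcount (total 582): Redwood Arts 1,071.31 → $1,075; Lakeview Outreach 361.25 → $350; Harbor Workforce 105.88 → $100; Meridian Nutrition 685.14 → $675; Upper Mentoring 890.68 → $900; Valley Literacy 510.74 → $500.
Rounding difference +$25 on remainder applied to Redwood Arts.
Totals: Redwood Arts $175 + $1,100 = $1,275; Lakeview Outreach $175 + $350 = $525; Harbor Workforce $175 + $100 = $275; Meridian Nutrition $175 + $675 = $850; Upper Mentoring $175 + $900 = $1,075; Valley Literacy $175 + $500 = $675.

Redwood Arts: $1,275; Lakeview Outreach: $525; Harbor Workforce: $275; Meridian Nutrition: $850; Upper Mentoring: $1,075; Valley Literacy: $675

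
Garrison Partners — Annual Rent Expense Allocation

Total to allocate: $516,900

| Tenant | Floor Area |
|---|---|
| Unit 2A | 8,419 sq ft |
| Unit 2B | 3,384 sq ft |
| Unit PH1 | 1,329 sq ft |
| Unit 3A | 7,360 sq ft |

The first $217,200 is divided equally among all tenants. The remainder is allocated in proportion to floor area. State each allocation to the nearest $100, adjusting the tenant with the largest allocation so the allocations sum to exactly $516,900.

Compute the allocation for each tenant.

$217,200 shared equally gives $54,300 per tenant.
Remainder $299,700 by floor area (total 20,492): Unit 2A 123,129.72 → $123,100; Unit 2B 49,491.74 → $49,500; Unit PH1 19,436.92 → $19,400; Unit 3A 107,641.62 → $107,600.
Rounding difference +$100 on remainder applied to Unit 2A.
Totals: Unit 2A $54,300 + $123,200 = $177,500; Unit 2B $54,300 + $49,500 = $103,800; Unit PH1 $54,300 + $19,400 = $73,700; Unit 3A $54,300 + $107,600 = $161,900.

Unit 2A: $177,500; Unit 2B: $103,800; Unit PH1: $73,700; Unit 3A: $161,900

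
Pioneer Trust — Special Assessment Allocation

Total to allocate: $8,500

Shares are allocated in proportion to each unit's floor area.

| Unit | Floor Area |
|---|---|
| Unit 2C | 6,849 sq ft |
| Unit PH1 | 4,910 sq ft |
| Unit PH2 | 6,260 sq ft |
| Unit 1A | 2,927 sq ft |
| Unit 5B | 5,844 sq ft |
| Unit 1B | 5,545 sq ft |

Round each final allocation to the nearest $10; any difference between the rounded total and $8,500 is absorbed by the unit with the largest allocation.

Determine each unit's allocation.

Unit 2C: $1,790 · Unit PH1: $1,290 · Unit PH2: $1,650 · Unit 1A: $770 · Unit 5B: $1,540 · Unit 1B: $1,460

Total floor area = 32,335.
Proportional shares: Unit 2C 6,849/32,335 × $8,500 = 1,800.42; Unit PH1 4,910/32,335 × $8,500 = 1,290.71; Unit PH2 6,260/32,335 × $8,500 = 1,645.59; Unit 1A 2,927/32,335 × $8,500 = 769.43; Unit 5B 5,844/32,335 × $8,500 = 1,536.23; Unit 1B 5,545/32,335 × $8,500 = 1,457.63.
Rounded to nearest $10: Unit 2C $1,800; Unit PH1 $1,290; Unit PH2 $1,650; Unit 1A $770; Unit 5B $1,540; Unit 1B $1,460. Sum = $8,510.
Difference $8,500 − $8,510 = −$10 applied to largest allocation (Unit 2C): Unit 2C becomes $1,790.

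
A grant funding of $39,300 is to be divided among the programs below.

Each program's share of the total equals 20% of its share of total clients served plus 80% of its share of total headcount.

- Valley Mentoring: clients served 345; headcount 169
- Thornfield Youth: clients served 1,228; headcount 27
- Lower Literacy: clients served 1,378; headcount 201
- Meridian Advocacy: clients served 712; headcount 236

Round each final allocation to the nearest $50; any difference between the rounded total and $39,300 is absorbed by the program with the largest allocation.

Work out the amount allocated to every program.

Valley Mentoring: $9,150 · Thornfield Youth: $4,000 · Lower Literacy: $12,950 · Meridian Advocacy: $13,200

Totals — clients served 3,663, headcount 633.
Blended shares (20% clients served + 80% headcount): Valley Mentoring 0.2324; Thornfield Youth 0.1012; Lower Literacy 0.3293; Meridian Advocacy 0.3371.
Raw shares: Valley Mentoring 9,134.23; Thornfield Youth 3,976.06; Lower Literacy 12,940.21; Meridian Advocacy 13,249.50.
After rounding ($50): Valley Mentoring $9,150; Thornfield Youth $4,000; Lower Literacy $12,950; Meridian Advocacy $13,250. Sum = $39,350.
Difference $39,300 − $39,350 = −$50 applied to largest allocation (Meridian Advocacy): Meridian Advocacy becomes $13,200.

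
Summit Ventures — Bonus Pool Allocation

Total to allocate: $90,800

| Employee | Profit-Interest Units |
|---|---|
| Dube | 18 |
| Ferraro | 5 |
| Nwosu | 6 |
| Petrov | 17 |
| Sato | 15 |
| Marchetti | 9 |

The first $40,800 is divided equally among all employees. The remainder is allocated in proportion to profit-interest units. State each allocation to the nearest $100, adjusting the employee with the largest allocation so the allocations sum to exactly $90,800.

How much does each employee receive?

First tranche $40,800 split equally: $6,800 each.
Remainder $50,000 by profit-interest units (total 70): Dube 12,857.14 → $12,900; Ferraro 3,571.43 → $3,600; Nwosu 4,285.71 → $4,300; Petrov 12,142.86 → $12,100; Sato 10,714.29 → $10,700; Marchetti 6,428.57 → $6,400.
Totals: Dube $6,800 + $12,900 = $19,700; Ferraro $6,800 + $3,600 = $10,400; Nwosu $6,800 + $4,300 = $11,100; Petrov $6,800 + $12,100 = $18,900; Sato $6,800 + $10,700 = $17,500; Marchetti $6,800 + $6,400 = $13,200.

Dube: $19,700 · Ferraro: $10,400 · Nwosu: $11,100 · Petrov: $18,900 · Sato: $17,500 · Marchetti: $13,200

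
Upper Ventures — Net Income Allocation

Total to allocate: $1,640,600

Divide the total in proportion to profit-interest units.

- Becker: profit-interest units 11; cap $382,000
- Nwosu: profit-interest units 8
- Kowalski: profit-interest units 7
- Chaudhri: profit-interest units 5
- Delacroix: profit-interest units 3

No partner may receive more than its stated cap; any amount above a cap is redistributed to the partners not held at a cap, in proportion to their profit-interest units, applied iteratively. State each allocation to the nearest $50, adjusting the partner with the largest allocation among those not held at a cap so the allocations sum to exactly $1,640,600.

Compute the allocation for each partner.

Becker: $382,000 | Nwosu: $437,800 | Kowalski: $383,050 | Chaudhri: $273,600 | Delacroix: $164,150

Total profit-interest units = 34.
Unconstrained shares: Becker 530,782.35; Nwosu 386,023.53; Kowalski 337,770.59; Chaudhri 241,264.71; Delacroix 144,758.82.
Cap binds for Becker ($382,000); balance $1,258,600 reallocated over remaining profit-interest units 23.
Remaining shares: Nwosu 437,773.91 → $437,750; Kowalski 383,052.17 → $383,050; Chaudhri 273,608.70 → $273,600; Delacroix 164,165.22 → $164,150.
Rounding difference +$50 applied to Nwosu → $437,800.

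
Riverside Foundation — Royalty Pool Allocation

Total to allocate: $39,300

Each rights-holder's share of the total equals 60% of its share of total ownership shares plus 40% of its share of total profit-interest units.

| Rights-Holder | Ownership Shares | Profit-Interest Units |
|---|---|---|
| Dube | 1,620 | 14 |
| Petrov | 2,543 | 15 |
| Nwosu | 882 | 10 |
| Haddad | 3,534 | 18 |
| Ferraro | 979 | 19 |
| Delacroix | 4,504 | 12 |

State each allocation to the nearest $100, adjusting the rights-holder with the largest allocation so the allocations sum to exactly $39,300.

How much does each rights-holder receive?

Dube: $5,200 | Petrov: $6,900 | Nwosu: $3,300 | Haddad: $9,100 | Ferraro: $5,000 | Delacroix: $9,800

Totals — ownership shares 14,062, profit-interest units 88.
Blended shares (60% ownership shares + 40% profit-interest units): Dube 0.1328; Petrov 0.1767; Nwosu 0.0831; Haddad 0.2326; Ferraro 0.1281; Delacroix 0.2467.
Unrounded shares: Dube 5,217.42; Petrov 6,943.80; Nwosu 3,265.35; Haddad 9,141.48; Ferraro 5,035.74; Delacroix 9,696.21.
At nearest $100: Dube $5,200; Petrov $6,900; Nwosu $3,300; Haddad $9,100; Ferraro $5,000; Delacroix $9,700. Sum = $39,200.
Difference $39,300 − $39,200 = +$100 applied to largest allocation (Delacroix): Delacroix becomes $9,800.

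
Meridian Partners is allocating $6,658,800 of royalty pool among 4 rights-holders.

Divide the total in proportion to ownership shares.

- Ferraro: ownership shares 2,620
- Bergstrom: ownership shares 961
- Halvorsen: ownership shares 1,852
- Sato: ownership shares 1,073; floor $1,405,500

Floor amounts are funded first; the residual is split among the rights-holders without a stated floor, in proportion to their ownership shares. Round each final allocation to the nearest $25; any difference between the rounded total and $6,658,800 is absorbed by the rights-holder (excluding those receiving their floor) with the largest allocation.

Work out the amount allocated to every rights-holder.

Guaranteed amounts: Sato $1,405,500. Balance $5,253,300.
Balance split over remaining ownership shares 5,433: Ferraro 2,533,341.80 → $2,533,350; Bergstrom 929,214.30 → $929,225; Halvorsen 1,790,743.90 → $1,790,750.
Rounding difference −$25 applied to Ferraro → $2,533,325.

Ferraro: $2,533,325 | Bergstrom: $929,225 | Halvorsen: $1,790,750 | Sato: $1,405,500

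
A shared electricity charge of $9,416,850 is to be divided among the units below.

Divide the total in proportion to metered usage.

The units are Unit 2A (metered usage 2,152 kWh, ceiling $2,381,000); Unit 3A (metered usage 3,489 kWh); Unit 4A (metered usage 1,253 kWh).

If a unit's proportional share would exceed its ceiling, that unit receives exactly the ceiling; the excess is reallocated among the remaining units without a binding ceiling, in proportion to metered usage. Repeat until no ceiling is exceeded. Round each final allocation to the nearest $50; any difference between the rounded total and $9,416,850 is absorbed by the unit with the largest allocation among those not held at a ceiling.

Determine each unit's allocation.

Total metered usage = 6,894.
Pro-rata shares before constraints: Unit 2A 2,939,521.50; Unit 3A 4,765,794.84; Unit 4A 1,711,533.66.
Capped: Unit 2A ($2,381,000); balance $7,035,850 reallocated over remaining metered usage 4,742.
Shares after redistribution: Unit 3A 5,176,735.69 → $5,176,750; Unit 4A 1,859,114.31 → $1,859,100.

Unit 2A: $2,381,000 | Unit 3A: $5,176,750 | Unit 4A: $1,859,100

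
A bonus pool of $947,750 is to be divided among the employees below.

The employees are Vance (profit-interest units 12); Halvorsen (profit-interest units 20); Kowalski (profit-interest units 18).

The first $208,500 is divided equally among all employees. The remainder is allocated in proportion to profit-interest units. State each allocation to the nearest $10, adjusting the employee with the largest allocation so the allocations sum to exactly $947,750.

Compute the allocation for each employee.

Vance: $246,920 | Halvorsen: $365,200 | Kowalski: $335,630

$208,500 shared equally gives $69,500 per employee.
Remainder $739,250 by profit-interest units (total 50): Vance 177,420.00 → $177,420; Halvorsen 295,700.00 → $295,700; Kowalski 266,130.00 → $266,130.
Totals: Vance $69,500 + $177,420 = $246,920; Halvorsen $69,500 + $295,700 = $365,200; Kowalski $69,500 + $266,130 = $335,630.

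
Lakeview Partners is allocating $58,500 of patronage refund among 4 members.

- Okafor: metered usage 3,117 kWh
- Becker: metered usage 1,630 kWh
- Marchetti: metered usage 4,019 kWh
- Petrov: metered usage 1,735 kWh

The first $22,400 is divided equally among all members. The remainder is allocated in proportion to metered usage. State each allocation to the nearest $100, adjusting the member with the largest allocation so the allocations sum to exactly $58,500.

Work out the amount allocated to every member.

First tranche $22,400 split equally: $5,600 each.
Remainder $36,100 by metered usage (total 10,501): Okafor 10,715.52 → $10,700; Becker 5,603.56 → $5,600; Marchetti 13,816.39 → $13,800; Petrov 5,964.53 → $6,000.
Totals: Okafor $5,600 + $10,700 = $16,300; Becker $5,600 + $5,600 = $11,200; Marchetti $5,600 + $13,800 = $19,400; Petrov $5,600 + $6,000 = $11,600.

Okafor: $16,300 | Becker: $11,200 | Marchetti: $19,400 | Petrov: $11,600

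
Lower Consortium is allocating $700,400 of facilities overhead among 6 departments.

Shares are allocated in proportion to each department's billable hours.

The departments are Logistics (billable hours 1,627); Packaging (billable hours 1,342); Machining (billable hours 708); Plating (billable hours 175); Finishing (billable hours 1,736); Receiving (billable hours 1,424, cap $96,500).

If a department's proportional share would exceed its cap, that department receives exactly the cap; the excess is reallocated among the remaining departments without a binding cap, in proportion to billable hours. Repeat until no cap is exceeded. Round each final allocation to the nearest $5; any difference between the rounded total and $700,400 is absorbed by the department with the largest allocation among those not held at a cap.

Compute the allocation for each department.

Combined billable hours = 7,012.
Proportional shares (ignoring caps): Logistics 162,514.38; Packaging 134,046.89; Machining 70,719.22; Plating 17,480.03; Finishing 173,401.94; Receiving 142,237.54.
Held at cap: Receiving ($96,500); remaining pool $603,900 reallocated over remaining billable hours 5,588.
Redistributed shares: Logistics 175,831.30 → $175,830; Packaging 145,031.10 → $145,030; Machining 76,514.17 → $76,515; Plating 18,912.40 → $18,910; Finishing 187,611.02 → $187,610.
Rounding difference +$5 applied to Finishing → $187,615.

Logistics: $175,830; Packaging: $145,030; Machining: $76,515; Plating: $18,910; Finishing: $187,615; Receiving: $96,500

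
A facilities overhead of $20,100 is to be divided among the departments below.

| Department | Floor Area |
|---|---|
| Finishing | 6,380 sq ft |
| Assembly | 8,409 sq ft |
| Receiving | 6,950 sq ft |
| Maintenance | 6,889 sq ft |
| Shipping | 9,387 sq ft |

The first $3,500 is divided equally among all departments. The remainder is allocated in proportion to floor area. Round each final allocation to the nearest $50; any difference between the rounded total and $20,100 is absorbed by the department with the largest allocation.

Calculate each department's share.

Equal tier: $3,500 ÷ 5 = $700 apiece.
Remainder $16,600 by floor area (total 38,015): Finishing 2,785.95 → $2,800; Assembly 3,671.96 → $3,650; Receiving 3,034.85 → $3,050; Maintenance 3,008.22 → $3,000; Shipping 4,099.02 → $4,100.
Totals: Finishing $700 + $2,800 = $3,500; Assembly $700 + $3,650 = $4,350; Receiving $700 + $3,050 = $3,750; Maintenance $700 + $3,000 = $3,700; Shipping $700 + $4,100 = $4,800.

Finishing: $3,500 · Assembly: $4,350 · Receiving: $3,750 · Maintenance: $3,700 · Shipping: $4,800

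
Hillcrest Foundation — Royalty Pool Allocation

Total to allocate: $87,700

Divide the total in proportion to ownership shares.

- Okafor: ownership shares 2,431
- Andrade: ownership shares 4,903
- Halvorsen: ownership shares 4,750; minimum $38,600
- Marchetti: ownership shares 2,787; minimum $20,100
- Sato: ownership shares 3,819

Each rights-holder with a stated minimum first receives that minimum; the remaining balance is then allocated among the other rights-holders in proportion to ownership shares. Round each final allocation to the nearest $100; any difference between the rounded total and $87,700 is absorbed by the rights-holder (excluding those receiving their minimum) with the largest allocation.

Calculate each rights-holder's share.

Okafor: $6,300; Andrade: $12,800; Halvorsen: $38,600; Marchetti: $20,100; Sato: $9,900

Guaranteed amounts: Halvorsen $38,600; Marchetti $20,100. Remaining pool $29,000.
Remaining pool split over remaining ownership shares 11,153: Okafor 6,321.08 → $6,300; Andrade 12,748.77 → $12,700; Sato 9,930.15 → $9,900.
Rounding difference +$100 applied to Andrade → $12,800.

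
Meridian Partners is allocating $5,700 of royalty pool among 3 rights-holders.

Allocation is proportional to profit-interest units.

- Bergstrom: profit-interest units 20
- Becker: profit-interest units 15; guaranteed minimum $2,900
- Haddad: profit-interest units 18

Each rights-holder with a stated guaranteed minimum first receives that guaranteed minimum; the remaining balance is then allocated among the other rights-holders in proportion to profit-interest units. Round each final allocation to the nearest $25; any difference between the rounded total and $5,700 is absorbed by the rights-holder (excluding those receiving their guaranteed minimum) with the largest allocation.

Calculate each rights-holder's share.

Guaranteed amounts: Becker $2,900. Residual $2,800.
Residual split over remaining profit-interest units 38: Bergstrom 1,473.68 → $1,475; Haddad 1,326.32 → $1,325.

Bergstrom: $1,475 | Becker: $2,900 | Haddad: $1,325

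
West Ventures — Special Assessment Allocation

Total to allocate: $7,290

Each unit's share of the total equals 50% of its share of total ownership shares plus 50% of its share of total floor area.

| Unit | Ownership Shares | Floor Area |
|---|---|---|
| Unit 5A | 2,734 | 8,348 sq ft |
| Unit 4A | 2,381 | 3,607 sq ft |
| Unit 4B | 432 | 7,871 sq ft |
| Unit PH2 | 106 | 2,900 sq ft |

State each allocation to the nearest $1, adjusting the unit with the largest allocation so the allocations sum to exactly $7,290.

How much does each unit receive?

Totals — ownership shares 5,653, floor area 22,726.
Blended shares (50% ownership shares + 50% floor area): Unit 5A 0.4255; Unit 4A 0.2900; Unit 4B 0.2114; Unit PH2 0.0732.
Raw shares: Unit 5A 3,101.78; Unit 4A 2,113.77; Unit 4B 1,540.97; Unit PH2 533.48.
At nearest $1: Unit 5A $3,102; Unit 4A $2,114; Unit 4B $1,541; Unit PH2 $533. Sum = $7,290.
No rounding difference to absorb.

Unit 5A: $3,102 | Unit 4A: $2,114 | Unit 4B: $1,541 | Unit PH2: $533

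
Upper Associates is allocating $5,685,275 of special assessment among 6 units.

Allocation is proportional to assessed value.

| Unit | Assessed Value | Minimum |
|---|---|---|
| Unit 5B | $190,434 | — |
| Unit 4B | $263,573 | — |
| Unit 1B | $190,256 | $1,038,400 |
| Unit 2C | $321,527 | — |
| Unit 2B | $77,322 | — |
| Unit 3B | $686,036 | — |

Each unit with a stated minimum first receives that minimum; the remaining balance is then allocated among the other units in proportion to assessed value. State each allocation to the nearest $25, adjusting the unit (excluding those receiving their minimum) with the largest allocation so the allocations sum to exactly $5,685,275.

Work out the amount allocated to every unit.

Unit 5B: $575,050 | Unit 4B: $795,900 | Unit 1B: $1,038,400 | Unit 2C: $970,900 | Unit 2B: $233,475 | Unit 3B: $2,071,550

Guaranteed amounts: Unit 1B $1,038,400. Remaining pool $4,646,875.
Remaining pool split over remaining assessed value 1,538,892: Unit 5B 575,039.05 → $575,050; Unit 4B 795,891.32 → $795,900; Unit 2C 970,890.60 → $970,900; Unit 2B 233,483.36 → $233,475; Unit 3B 2,071,570.67 → $2,071,575.
Rounding difference −$25 applied to Unit 3B → $2,071,550.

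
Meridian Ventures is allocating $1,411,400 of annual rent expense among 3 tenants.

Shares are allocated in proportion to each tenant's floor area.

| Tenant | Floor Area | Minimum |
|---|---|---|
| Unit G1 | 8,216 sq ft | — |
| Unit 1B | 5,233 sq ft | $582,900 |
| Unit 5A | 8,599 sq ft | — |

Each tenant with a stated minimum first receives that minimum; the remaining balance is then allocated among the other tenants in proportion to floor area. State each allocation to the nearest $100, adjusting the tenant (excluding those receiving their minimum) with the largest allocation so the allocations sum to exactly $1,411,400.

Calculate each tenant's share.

Guaranteed amounts: Unit 1B $582,900. Residual $828,500.
Residual split over remaining floor area 16,815: Unit G1 404,814.51 → $404,800; Unit 5A 423,685.49 → $423,700.

Unit G1: $404,800 | Unit 1B: $582,900 | Unit 5A: $423,700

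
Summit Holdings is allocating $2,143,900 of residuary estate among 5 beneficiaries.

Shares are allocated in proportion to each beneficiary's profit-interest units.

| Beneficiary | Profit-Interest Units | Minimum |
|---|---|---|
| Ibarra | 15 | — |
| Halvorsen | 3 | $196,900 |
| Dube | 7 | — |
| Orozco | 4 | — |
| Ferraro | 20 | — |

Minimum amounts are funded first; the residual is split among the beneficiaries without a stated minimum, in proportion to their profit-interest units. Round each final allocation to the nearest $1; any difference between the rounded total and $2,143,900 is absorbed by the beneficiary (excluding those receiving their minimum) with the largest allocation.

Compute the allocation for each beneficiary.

Guaranteed amounts: Halvorsen $196,900. Residual $1,947,000.
Residual split over remaining profit-interest units 46: Ibarra 634,891.30 → $634,891; Dube 296,282.61 → $296,283; Orozco 169,304.35 → $169,304; Ferraro 846,521.74 → $846,522.

Ibarra: $634,891 | Halvorsen: $196,900 | Dube: $296,283 | Orozco: $169,304 | Ferraro: $846,522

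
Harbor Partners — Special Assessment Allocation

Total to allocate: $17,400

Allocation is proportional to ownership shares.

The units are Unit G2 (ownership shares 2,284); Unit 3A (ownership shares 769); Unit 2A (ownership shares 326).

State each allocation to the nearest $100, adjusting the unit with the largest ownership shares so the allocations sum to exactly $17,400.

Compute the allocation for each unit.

Sum of ownership shares: 3,379.
Raw shares: Unit G2 2,284/3,379 × $17,400 = 11,761.35; Unit 3A 769/3,379 × $17,400 = 3,959.93; Unit 2A 326/3,379 × $17,400 = 1,678.72.
Rounded to nearest $100: Unit G2 $11,800; Unit 3A $4,000; Unit 2A $1,700. Sum = $17,500.
Difference $17,400 − $17,500 = −$100 applied to largest ownership shares (Unit G2): Unit G2 becomes $11,700.

Unit G2: $11,700 · Unit 3A: $4,000 · Unit 2A: $1,700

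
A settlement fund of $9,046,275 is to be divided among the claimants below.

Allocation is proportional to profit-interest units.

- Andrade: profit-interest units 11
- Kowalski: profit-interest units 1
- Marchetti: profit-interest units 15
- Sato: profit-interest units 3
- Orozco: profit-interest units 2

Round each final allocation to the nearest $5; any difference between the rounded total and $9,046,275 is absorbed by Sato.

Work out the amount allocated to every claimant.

Andrade: $3,109,655; Kowalski: $282,695; Marchetti: $4,240,440; Sato: $848,095; Orozco: $565,390

Combined profit-interest units = 32.
Pro-rata amounts: Andrade 11/32 × $9,046,275 = 3,109,657.03; Kowalski 1/32 × $9,046,275 = 282,696.09; Marchetti 15/32 × $9,046,275 = 4,240,441.41; Sato 3/32 × $9,046,275 = 848,088.28; Orozco 2/32 × $9,046,275 = 565,392.19.
Rounded to nearest $5: Andrade $3,109,655; Kowalski $282,695; Marchetti $4,240,440; Sato $848,090; Orozco $565,390. Sum = $9,046,270.
Difference $9,046,275 − $9,046,270 = +$5 applied to Sato: Sato becomes $848,095.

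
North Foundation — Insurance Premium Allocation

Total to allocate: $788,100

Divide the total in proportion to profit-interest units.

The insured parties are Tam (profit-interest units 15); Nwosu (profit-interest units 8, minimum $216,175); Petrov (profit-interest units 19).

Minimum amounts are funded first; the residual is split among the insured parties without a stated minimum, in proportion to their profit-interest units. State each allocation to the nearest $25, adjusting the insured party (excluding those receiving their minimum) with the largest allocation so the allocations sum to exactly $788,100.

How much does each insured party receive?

Tam: $252,325 · Nwosu: $216,175 · Petrov: $319,600

Minimums first: Nwosu $216,175. Remaining pool $571,925.
Remaining pool split over remaining profit-interest units 34: Tam 252,319.85 → $252,325; Petrov 319,605.15 → $319,600.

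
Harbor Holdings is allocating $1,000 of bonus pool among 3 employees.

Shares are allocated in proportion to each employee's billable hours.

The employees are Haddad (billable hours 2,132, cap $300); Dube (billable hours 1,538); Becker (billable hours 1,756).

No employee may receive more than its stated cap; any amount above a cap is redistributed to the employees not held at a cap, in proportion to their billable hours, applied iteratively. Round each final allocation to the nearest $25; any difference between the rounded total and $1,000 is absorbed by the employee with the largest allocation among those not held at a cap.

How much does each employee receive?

Combined billable hours = 5,426.
Proportional shares (ignoring caps): Haddad 392.92; Dube 283.45; Becker 323.63.
Capped: Haddad ($300); residual $700 reallocated over remaining billable hours 3,294.
Remaining shares: Dube 326.84 → $325; Becker 373.16 → $375.

Haddad: $300 | Dube: $325 | Becker: $375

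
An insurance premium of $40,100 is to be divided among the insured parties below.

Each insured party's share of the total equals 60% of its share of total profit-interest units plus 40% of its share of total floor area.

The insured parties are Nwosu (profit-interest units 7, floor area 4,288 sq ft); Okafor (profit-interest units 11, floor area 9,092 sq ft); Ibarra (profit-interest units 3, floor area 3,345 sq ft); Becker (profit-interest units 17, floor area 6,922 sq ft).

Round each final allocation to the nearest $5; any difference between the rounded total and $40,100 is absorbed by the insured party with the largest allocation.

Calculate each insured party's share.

Nwosu: $7,340 · Okafor: $13,130 · Ibarra: $4,170 · Becker: $15,460

Profit-interest units total 38; floor area total 23,647.
Blended shares (60% profit-interest units + 40% floor area): Nwosu 0.1831; Okafor 0.3275; Ibarra 0.1040; Becker 0.3855.
Unrounded shares: Nwosu 7,340.70; Okafor 13,131.93; Ibarra 4,168.42; Becker 15,458.95.
After rounding ($5): Nwosu $7,340; Okafor $13,130; Ibarra $4,170; Becker $15,460. Sum = $40,100.
Sum already equals the total — no adjustment.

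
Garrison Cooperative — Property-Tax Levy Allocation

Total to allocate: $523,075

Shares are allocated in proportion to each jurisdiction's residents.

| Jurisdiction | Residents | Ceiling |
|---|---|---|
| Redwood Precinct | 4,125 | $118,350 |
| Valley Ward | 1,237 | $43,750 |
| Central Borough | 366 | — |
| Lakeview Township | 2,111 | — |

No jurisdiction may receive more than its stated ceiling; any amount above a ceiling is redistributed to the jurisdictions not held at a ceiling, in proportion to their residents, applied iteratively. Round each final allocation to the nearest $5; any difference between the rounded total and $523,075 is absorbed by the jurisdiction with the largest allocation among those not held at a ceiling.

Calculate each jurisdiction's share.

Sum of residents: 7,839.
Unconstrained shares: Redwood Precinct 275,249.95; Valley Ward 82,541.62; Central Borough 24,422.18; Lakeview Township 140,861.25.
Capped: Redwood Precinct ($118,350), Valley Ward ($43,750); residual $360,975 reallocated over remaining residents 2,477.
Shares after redistribution: Central Borough 53,337.44 → $53,335; Lakeview Township 307,637.56 → $307,640.

Redwood Precinct: $118,350 | Valley Ward: $43,750 | Central Borough: $53,335 | Lakeview Township: $307,640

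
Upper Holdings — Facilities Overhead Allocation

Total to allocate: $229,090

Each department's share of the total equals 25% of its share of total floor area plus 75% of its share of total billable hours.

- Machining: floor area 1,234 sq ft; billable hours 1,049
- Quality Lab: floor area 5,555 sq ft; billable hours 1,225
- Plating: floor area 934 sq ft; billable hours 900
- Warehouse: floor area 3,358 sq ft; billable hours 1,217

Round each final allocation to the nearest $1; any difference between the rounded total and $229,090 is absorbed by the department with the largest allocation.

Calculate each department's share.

Floor area total 11,081; billable hours total 4,391.
Combined weights (25% floor area + 75% billable hours): Machining 0.2070; Quality Lab 0.3346; Plating 0.1748; Warehouse 0.2836.
Pro-rata amounts: Machining 47,424.78; Quality Lab 76,644.79; Plating 40,043.93; Warehouse 64,976.49.
At nearest $1: Machining $47,425; Quality Lab $76,645; Plating $40,044; Warehouse $64,976. Sum = $229,090.
No rounding difference to absorb.

Machining: $47,425; Quality Lab: $76,645; Plating: $40,044; Warehouse: $64,976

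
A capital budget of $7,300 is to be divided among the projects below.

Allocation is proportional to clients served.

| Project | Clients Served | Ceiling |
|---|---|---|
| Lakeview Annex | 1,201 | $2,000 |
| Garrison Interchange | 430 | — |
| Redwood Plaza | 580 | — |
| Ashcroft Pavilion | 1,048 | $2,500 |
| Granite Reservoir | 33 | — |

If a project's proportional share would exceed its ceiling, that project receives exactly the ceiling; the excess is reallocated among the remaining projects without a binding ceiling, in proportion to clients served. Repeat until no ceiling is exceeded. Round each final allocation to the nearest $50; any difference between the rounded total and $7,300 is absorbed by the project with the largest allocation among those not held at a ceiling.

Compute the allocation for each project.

Total clients served = 3,292.
Pro-rata shares before constraints: Lakeview Annex 2,663.21; Garrison Interchange 953.52; Redwood Plaza 1,286.15; Ashcroft Pavilion 2,323.94; Granite Reservoir 73.18.
Held at cap: Lakeview Annex ($2,000); remaining pool $5,300 reallocated over remaining clients served 2,091.
Held at cap: Ashcroft Pavilion ($2,500); remaining pool $2,800 reallocated over remaining clients served 1,043.
Shares after redistribution: Garrison Interchange 1,154.36 → $1,150; Redwood Plaza 1,557.05 → $1,550; Granite Reservoir 88.59 → $100.

Lakeview Annex: $2,000; Garrison Interchange: $1,150; Redwood Plaza: $1,550; Ashcroft Pavilion: $2,500; Granite Reservoir: $100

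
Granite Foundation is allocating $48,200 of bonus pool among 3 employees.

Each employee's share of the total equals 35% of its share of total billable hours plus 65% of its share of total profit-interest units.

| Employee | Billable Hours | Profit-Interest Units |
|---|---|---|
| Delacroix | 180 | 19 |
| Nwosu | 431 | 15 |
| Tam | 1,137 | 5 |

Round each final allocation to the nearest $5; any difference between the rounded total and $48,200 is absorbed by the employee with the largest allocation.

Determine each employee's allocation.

Delacroix: $17,000 | Nwosu: $16,210 | Tam: $14,990

Totals — billable hours 1,748, profit-interest units 39.
Combined weights (35% billable hours + 65% profit-interest units): Delacroix 0.3527; Nwosu 0.3363; Tam 0.3110.
Proportional shares: Delacroix 17,000.52; Nwosu 16,209.59; Tam 14,989.89.
At nearest $5: Delacroix $17,000; Nwosu $16,210; Tam $14,990. Sum = $48,200.
No rounding difference to absorb.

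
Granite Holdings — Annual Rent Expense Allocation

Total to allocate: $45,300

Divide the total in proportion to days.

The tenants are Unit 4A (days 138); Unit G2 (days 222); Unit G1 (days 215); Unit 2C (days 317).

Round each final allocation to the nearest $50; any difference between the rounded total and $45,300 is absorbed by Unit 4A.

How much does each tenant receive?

Unit 4A: $7,050; Unit G2: $11,250; Unit G1: $10,900; Unit 2C: $16,100

Combined days = 892.
Unrounded shares: Unit 4A 138/892 × $45,300 = 7,008.30; Unit G2 222/892 × $45,300 = 11,274.22; Unit G1 215/892 × $45,300 = 10,918.72; Unit 2C 317/892 × $45,300 = 16,098.77.
Rounded to nearest $50: Unit 4A $7,000; Unit G2 $11,250; Unit G1 $10,900; Unit 2C $16,100. Sum = $45,250.
Difference $45,300 − $45,250 = +$50 applied to Unit 4A: Unit 4A becomes $7,050.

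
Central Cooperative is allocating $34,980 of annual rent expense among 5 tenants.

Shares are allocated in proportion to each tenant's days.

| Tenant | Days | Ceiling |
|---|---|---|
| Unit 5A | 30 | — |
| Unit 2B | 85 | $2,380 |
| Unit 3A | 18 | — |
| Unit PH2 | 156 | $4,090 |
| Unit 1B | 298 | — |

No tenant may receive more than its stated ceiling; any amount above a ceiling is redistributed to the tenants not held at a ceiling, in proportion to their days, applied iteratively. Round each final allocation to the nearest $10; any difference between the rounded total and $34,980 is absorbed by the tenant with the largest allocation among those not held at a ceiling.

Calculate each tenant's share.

Sum of days: 587.
Unconstrained shares: Unit 5A 1,787.73; Unit 2B 5,065.25; Unit 3A 1,072.64; Unit PH2 9,296.22; Unit 1B 17,758.16.
Capped: Unit 2B ($2,380), Unit PH2 ($4,090); residual $28,510 reallocated over remaining days 346.
Remaining shares: Unit 5A 2,471.97 → $2,470; Unit 3A 1,483.18 → $1,480; Unit 1B 24,554.86 → $24,550.
Rounding difference +$10 applied to Unit 1B → $24,560.

Unit 5A: $2,470; Unit 2B: $2,380; Unit 3A: $1,480; Unit PH2: $4,090; Unit 1B: $24,560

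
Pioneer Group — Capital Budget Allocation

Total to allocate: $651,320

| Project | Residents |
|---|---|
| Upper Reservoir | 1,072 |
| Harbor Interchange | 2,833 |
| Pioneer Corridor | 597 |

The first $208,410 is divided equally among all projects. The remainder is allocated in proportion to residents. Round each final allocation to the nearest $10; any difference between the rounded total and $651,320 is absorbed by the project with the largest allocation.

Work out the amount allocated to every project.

$208,410 shared equally gives $69,470 per project.
Remainder $442,910 by residents (total 4,502): Upper Reservoir 105,464.13 → $105,460; Harbor Interchange 278,712.58 → $278,710; Pioneer Corridor 58,733.29 → $58,730.
Rounding difference +$10 on remainder applied to Harbor Interchange.
Totals: Upper Reservoir $69,470 + $105,460 = $174,930; Harbor Interchange $69,470 + $278,720 = $348,190; Pioneer Corridor $69,470 + $58,730 = $128,200.

Upper Reservoir: $174,930 | Harbor Interchange: $348,190 | Pioneer Corridor: $128,200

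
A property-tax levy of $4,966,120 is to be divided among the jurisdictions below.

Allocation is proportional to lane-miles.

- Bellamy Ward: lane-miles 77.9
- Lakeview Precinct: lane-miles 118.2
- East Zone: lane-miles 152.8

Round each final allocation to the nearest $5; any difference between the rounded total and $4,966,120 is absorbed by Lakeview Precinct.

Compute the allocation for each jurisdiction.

Total lane-miles = 348.9.
Unrounded shares: Bellamy Ward 77.9/348.9 × $4,966,120 = 1,108,801.23; Lakeview Precinct 118.2/348.9 × $4,966,120 = 1,682,417.27; East Zone 152.8/348.9 × $4,966,120 = 2,174,901.51.
At nearest $5: Bellamy Ward $1,108,800; Lakeview Precinct $1,682,415; East Zone $2,174,900. Sum = $4,966,115.
Difference $4,966,120 − $4,966,115 = +$5 applied to Lakeview Precinct: Lakeview Precinct becomes $1,682,420.

Bellamy Ward: $1,108,800 · Lakeview Precinct: $1,682,420 · East Zone: $2,174,900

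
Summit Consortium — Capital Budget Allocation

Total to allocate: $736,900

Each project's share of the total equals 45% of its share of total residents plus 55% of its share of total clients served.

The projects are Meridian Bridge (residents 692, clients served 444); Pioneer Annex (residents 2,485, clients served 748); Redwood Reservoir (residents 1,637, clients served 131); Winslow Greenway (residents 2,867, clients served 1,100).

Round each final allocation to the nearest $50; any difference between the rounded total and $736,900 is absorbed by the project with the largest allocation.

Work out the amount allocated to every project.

Residents total 7,681; clients served total 2,423.
Composite weights (45% residents + 55% clients served): Meridian Bridge 0.1413; Pioneer Annex 0.3154; Redwood Reservoir 0.1256; Winslow Greenway 0.4177.
Proportional shares: Meridian Bridge 104,142.94; Pioneer Annex 232,400.60; Redwood Reservoir 92,585.11; Winslow Greenway 307,771.35.
After rounding ($50): Meridian Bridge $104,150; Pioneer Annex $232,400; Redwood Reservoir $92,600; Winslow Greenway $307,750. Sum = $736,900.
No rounding difference to absorb.

Meridian Bridge: $104,150 · Pioneer Annex: $232,400 · Redwood Reservoir: $92,600 · Winslow Greenway: $307,750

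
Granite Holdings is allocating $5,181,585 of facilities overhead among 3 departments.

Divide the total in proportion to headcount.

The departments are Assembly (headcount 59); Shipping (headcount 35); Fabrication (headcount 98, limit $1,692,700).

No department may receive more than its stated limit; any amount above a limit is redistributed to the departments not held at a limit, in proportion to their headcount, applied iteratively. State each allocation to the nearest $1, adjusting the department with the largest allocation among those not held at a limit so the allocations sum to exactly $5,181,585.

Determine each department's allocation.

Assembly: $2,189,832 · Shipping: $1,299,053 · Fabrication: $1,692,700

Sum of headcount: 192.
Pro-rata shares before constraints: Assembly 1,592,257.89; Shipping 944,559.77; Fabrication 2,644,767.34.
Cap binds for Fabrication ($1,692,700); remaining pool $3,488,885 reallocated over remaining headcount 94.
Remaining shares: Assembly 2,189,832.07 → $2,189,832; Shipping 1,299,052.93 → $1,299,053.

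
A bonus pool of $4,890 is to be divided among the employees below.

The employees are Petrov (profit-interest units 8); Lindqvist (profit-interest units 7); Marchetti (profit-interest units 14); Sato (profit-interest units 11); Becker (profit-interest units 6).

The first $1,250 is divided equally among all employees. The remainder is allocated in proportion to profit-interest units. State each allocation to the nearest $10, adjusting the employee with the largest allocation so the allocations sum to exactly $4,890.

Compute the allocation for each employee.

Petrov: $880 · Lindqvist: $800 · Marchetti: $1,370 · Sato: $1,120 · Becker: $720

First tranche $1,250 split equally: $250 each.
Remainder $3,640 by profit-interest units (total 46): Petrov 633.04 → $630; Lindqvist 553.91 → $550; Marchetti 1,107.83 → $1,110; Sato 870.43 → $870; Becker 474.78 → $470.
Rounding difference +$10 on remainder applied to Marchetti.
Totals: Petrov $250 + $630 = $880; Lindqvist $250 + $550 = $800; Marchetti $250 + $1,120 = $1,370; Sato $250 + $870 = $1,120; Becker $250 + $470 = $720.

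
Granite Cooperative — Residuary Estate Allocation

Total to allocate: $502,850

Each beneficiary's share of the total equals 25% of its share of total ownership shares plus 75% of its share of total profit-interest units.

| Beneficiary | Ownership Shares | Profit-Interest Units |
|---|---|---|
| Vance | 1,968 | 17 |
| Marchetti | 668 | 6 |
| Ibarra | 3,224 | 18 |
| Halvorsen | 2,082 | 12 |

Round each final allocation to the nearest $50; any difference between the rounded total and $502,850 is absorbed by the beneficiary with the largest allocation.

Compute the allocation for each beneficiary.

Vance: $152,100 | Marchetti: $53,250 | Ibarra: $179,150 | Halvorsen: $118,350

Totals — ownership shares 7,942, profit-interest units 53.
Combined weights (25% ownership shares + 75% profit-interest units): Vance 0.3025; Marchetti 0.1059; Ibarra 0.3562; Halvorsen 0.2353.
Unrounded shares: Vance 152,119.75; Marchetti 53,268.46; Ibarra 179,116.55; Halvorsen 118,345.23.
At nearest $50: Vance $152,100; Marchetti $53,250; Ibarra $179,100; Halvorsen $118,350. Sum = $502,800.
Difference $502,850 − $502,800 = +$50 applied to largest allocation (Ibarra): Ibarra becomes $179,150.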